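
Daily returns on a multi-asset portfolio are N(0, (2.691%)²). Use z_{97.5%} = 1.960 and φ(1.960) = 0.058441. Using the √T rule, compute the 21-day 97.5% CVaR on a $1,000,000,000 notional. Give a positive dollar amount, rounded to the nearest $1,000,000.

σ_{21d} = 2.691% × √21 = 12.332%.
ES multiplier = φ(z)/(1−α) = 0.058441/0.025 = 2.338.
ES = 12.332% × 2.338 = 28.832%; on $1,000,000,000: $288,320,000.

$288,000,000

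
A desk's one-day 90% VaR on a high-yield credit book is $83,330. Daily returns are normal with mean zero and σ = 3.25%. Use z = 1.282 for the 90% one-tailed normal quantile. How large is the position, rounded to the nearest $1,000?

VaR as a fraction of value: z·σ = 1.282 × 3.25% = 4.1665%.
Position = $83,330 / 0.041665 = $2,000,000.

$2,000,000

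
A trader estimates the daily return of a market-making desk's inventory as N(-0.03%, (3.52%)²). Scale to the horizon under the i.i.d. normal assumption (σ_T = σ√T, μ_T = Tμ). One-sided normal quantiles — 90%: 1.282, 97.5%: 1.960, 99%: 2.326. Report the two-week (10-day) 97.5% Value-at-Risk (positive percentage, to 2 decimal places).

σ_{10d} = 3.52% × √10 = 11.131%; μ_{10d} = 10 × -0.03% = -0.300%.
VaR = −(-0.300%) + 1.960 × 11.131% = 22.117%.

22.12%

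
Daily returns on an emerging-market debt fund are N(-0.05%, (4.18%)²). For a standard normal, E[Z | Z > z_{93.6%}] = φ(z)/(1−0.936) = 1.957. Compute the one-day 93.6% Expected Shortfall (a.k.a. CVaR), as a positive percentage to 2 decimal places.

8.23%

ES = −(-0.05%) + 4.18% × 1.957 = 8.230%.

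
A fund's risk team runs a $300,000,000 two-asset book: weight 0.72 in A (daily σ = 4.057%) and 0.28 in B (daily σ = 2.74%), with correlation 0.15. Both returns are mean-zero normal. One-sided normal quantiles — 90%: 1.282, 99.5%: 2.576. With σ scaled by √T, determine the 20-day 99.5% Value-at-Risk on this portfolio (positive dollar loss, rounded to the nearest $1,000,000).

$108,000,000

σ_p = √(0.72²·4.057² + 0.28²·2.74² + 2·0.15·0.72·0.28·4.057·2.74) = 3.129%.
σ_{20d} = 3.129% × √20 = 13.993%.
VaR = 2.576 × 13.993% = 36.046%; on $300,000,000 that is $108,138,000.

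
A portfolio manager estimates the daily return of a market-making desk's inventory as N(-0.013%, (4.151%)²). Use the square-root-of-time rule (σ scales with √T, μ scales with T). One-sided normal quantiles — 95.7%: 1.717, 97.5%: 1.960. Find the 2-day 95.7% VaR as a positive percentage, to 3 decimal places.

σ_{2d} = 4.151% × √2 = 5.870%; μ_{2d} = 2 × -0.013% = -0.026%.
VaR = −(-0.026%) + 1.717 × 5.870% = 10.105%.

10.105%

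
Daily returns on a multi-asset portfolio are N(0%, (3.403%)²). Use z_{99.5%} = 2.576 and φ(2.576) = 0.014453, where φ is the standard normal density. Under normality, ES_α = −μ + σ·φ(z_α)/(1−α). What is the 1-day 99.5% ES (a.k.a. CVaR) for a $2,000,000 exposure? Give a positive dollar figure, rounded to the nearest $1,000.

Tail multiplier: φ(z)/(1−α) = 0.014453 / 0.005 = 2.891.
ES = 3.403% × 2.891 = 9.838%.
On $2,000,000: 0.09838 × $2,000,000 = $196,760.

$197,000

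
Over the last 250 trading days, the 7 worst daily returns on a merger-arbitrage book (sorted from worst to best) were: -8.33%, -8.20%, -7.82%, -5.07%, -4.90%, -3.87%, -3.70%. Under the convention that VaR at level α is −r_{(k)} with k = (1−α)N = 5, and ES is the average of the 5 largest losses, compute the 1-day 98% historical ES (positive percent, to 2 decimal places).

6.86%

The 5 worst returns sum to -34.32%.
ES = −(-34.32%) / 5 = 6.864% ≈ 6.86%.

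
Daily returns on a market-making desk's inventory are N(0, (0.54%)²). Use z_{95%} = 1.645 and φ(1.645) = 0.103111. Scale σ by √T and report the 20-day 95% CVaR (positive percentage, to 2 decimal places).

σ_{20d} = 0.54% × √20 = 2.415%.
ES multiplier = φ(z)/(1−α) = 0.103111/0.05 = 2.062.
ES = 2.415% × 2.062 = 4.980%.

4.98%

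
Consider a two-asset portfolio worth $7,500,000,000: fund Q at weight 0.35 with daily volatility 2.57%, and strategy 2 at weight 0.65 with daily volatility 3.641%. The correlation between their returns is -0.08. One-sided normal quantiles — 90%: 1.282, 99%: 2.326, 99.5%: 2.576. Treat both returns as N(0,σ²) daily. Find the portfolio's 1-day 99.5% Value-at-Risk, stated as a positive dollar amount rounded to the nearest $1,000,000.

$476,000,000

σ_p² = 0.35²·2.57² + 0.65²·3.641² + 2·-0.08·0.35·0.65·2.57·3.641 = 6.0695 (%²).
σ_p = √6.0695 = 2.464%.
VaR = 2.576 × 2.464% = 6.347%; on $7,500,000,000 that is $476,025,000.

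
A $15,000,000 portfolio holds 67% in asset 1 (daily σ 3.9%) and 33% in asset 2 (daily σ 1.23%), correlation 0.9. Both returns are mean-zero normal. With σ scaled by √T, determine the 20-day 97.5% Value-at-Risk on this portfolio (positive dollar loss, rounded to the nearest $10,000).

σ_p = √(0.67²·3.9² + 0.33²·1.23² + 2·0.9·0.67·0.33·3.9·1.23) = 2.984%.
σ_{20d} = 2.984% × √20 = 13.345%.
z(97.5%) = 1.960.
VaR = 1.960 × 13.345% = 26.156%; on $15,000,000 that is $3,923,400.

$3,920,000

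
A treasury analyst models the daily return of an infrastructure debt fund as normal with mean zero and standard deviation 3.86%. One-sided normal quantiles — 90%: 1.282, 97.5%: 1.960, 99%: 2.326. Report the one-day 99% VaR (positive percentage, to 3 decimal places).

VaR = z·σ = 2.326 × 3.86% = 8.978%.

8.978%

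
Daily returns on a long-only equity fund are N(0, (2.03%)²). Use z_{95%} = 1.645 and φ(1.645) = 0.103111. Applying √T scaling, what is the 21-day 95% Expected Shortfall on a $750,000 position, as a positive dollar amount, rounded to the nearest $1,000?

$144,000

σ_{21d} = 2.03% × √21 = 9.303%.
ES multiplier = φ(z)/(1−α) = 0.103111/0.05 = 2.062.
ES = 9.303% × 2.062 = 19.183%; on $750,000: $143,872.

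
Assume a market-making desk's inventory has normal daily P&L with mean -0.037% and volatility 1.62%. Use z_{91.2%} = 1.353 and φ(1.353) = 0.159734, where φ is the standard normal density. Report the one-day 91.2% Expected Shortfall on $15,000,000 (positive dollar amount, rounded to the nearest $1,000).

Tail multiplier: φ(z)/(1−α) = 0.159734 / 0.088 = 1.815.
ES = −(-0.037%) + 1.62% × 1.815 = 2.977%.
On $15,000,000: 0.02977 × $15,000,000 = $446,550.

$447,000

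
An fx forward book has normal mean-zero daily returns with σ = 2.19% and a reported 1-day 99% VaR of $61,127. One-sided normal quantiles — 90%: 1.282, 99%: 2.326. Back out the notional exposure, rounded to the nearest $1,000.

VaR as a fraction of value: z·σ = 2.326 × 2.19% = 5.09394%.
Position = $61,127 / 0.0509394 = $1,199,995.

$1,200,000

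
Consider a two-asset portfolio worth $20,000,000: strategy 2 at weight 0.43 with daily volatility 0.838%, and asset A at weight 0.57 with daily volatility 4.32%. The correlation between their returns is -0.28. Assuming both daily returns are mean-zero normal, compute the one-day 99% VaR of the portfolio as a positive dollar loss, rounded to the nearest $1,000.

$1,110,000

σ_p² = 0.43²·0.838² + 0.57²·4.32² + 2·-0.28·0.43·0.57·0.838·4.32 = 5.6964 (%²).
σ_p = √5.6964 = 2.387%.
At 99%, z = 2.326.
VaR = 2.326 × 2.387% = 5.552%; on $20,000,000 that is $1,110,400.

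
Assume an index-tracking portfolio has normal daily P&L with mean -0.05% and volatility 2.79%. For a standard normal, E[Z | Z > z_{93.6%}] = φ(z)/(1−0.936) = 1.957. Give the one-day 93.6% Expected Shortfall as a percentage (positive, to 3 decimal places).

ES = −(-0.05%) + 2.79% × 1.957 = 5.510%.

5.510%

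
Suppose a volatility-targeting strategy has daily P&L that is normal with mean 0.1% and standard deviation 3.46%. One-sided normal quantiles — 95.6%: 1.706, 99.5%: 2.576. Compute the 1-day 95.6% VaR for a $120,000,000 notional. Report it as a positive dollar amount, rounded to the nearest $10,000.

VaR = −μ + z·σ = −(0.1%) + 1.706 × 3.46% = 5.803%.
On $120,000,000: 0.05803 × $120,000,000 = $6,963,600.

$6,960,000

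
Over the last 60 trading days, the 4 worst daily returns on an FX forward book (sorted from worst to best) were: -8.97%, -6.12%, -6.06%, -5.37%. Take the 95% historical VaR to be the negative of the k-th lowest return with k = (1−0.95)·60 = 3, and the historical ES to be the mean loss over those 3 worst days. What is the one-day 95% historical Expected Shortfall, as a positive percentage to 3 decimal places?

The 3 worst returns sum to -21.15%.
ES = −(-21.15%) / 3 = 7.05% ≈ 7.050%.

7.050%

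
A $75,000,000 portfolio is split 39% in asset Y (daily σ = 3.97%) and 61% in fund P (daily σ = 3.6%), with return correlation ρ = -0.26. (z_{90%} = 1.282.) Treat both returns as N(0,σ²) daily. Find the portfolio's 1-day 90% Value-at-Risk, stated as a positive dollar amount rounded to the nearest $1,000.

σ_p² = 0.39²·3.97² + 0.61²·3.6² + 2·-0.26·0.39·0.61·3.97·3.6 = 5.4516 (%²).
σ_p = √5.4516 = 2.335%.
VaR = 1.282 × 2.335% = 2.993%; on $75,000,000 that is $2,244,750.

$2,245,000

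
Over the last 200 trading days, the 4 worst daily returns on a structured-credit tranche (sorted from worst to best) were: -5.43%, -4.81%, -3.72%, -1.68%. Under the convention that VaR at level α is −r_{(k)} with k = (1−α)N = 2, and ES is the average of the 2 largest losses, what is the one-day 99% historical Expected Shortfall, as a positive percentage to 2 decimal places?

The 2 worst returns sum to -10.24%.
ES = −(-10.24%) / 2 = 5.12%.

5.12%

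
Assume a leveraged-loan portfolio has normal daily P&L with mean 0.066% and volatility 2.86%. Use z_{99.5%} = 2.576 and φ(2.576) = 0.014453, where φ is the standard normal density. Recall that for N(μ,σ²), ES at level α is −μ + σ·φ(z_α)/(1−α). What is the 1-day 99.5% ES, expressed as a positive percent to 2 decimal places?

8.20%

Tail multiplier: φ(z)/(1−α) = 0.014453 / 0.005 = 2.891.
ES = −(0.066%) + 2.86% × 2.891 = 8.202%.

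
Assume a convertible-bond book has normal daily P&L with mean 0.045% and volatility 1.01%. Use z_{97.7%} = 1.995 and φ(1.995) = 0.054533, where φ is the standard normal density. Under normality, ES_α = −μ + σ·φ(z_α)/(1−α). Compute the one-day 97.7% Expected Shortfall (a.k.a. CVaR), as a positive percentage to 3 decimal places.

2.350%

Tail multiplier: φ(z)/(1−α) = 0.054533 / 0.023 = 2.371.
ES = −(0.045%) + 1.01% × 2.371 = 2.350%.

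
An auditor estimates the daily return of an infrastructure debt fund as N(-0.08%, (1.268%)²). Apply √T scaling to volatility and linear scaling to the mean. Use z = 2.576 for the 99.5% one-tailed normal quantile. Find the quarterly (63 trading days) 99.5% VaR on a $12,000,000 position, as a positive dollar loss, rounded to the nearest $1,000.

σ_{63d} = 1.268% × √63 = 10.064%; μ_{63d} = 63 × -0.08% = -5.040%.
VaR = −(-5.040%) + 2.576 × 10.064% = 30.965%.
On $12,000,000: 0.30965 × $12,000,000 = $3,715,800.

$3,716,000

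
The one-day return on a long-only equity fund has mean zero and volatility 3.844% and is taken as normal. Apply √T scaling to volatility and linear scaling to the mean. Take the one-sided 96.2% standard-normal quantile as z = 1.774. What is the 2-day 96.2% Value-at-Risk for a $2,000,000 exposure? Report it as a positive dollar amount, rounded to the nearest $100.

σ_{2d} = 3.844% × √2 = 5.436%.
VaR = 1.774 × 5.436% = 9.643%.
On $2,000,000: 0.09643 × $2,000,000 = $192,860.

$192,900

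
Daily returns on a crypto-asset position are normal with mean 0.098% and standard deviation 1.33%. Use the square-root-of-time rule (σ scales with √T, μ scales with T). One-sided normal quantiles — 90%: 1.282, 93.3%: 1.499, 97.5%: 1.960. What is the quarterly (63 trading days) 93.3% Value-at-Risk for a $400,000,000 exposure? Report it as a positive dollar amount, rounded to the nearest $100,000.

$38,600,000

σ_{63d} = 1.33% × √63 = 10.557%; μ_{63d} = 63 × 0.098% = 6.174%.
VaR = −(6.174%) + 1.499 × 10.557% = 9.651%.
On $400,000,000: 0.09651 × $400,000,000 = $38,604,000.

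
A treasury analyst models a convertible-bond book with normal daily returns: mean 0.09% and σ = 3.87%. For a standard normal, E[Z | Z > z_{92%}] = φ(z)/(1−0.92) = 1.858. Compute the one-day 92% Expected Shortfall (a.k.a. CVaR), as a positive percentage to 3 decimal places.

7.100%

ES = −(0.09%) + 3.87% × 1.858 = 7.100%.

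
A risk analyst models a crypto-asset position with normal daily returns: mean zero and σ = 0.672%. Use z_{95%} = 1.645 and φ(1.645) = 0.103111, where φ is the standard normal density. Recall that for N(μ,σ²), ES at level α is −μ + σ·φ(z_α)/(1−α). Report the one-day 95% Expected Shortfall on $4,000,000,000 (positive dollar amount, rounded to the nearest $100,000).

$55,400,000

Tail multiplier: φ(z)/(1−α) = 0.103111 / 0.05 = 2.062.
ES = 0.672% × 2.062 = 1.386%.
On $4,000,000,000: 0.01386 × $4,000,000,000 = $55,440,000.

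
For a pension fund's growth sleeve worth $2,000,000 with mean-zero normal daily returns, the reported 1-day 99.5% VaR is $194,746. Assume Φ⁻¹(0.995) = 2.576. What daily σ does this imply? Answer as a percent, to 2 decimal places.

3.78%

VaR as a fraction: $194,746 / $2,000,000 = 9.737%.
σ = VaR / z = 9.737% / 2.576 = 3.780%.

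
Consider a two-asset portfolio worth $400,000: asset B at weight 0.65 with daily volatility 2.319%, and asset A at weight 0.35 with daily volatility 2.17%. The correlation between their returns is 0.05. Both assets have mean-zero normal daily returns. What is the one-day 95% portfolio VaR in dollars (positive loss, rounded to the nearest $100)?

σ_p² = 0.65²·2.319² + 0.35²·2.17² + 2·0.05·0.65·0.35·2.319·2.17 = 2.9634 (%²).
σ_p = √2.9634 = 1.721%.
At 95%, z = 1.645.
VaR = 1.645 × 1.721% = 2.831%; on $400,000 that is $11,324.

$11,300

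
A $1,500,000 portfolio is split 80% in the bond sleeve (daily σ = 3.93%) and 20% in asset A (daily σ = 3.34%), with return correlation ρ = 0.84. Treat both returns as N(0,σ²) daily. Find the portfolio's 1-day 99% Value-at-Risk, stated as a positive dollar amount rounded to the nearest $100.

σ_p² = 0.8²·3.93² + 0.2²·3.34² + 2·0.84·0.8·0.2·3.93·3.34 = 13.8593 (%²).
σ_p = √13.8593 = 3.723%.
At 99%, z = 2.326.
VaR = 2.326 × 3.723% = 8.660%; on $1,500,000 that is $129,900.

$129,900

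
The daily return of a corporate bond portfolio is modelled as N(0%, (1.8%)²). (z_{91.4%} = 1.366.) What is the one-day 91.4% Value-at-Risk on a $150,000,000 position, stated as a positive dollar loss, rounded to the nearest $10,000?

VaR = z·σ = 1.366 × 1.8% = 2.459%.
On $150,000,000: 0.02459 × $150,000,000 = $3,688,500.

$3,690,000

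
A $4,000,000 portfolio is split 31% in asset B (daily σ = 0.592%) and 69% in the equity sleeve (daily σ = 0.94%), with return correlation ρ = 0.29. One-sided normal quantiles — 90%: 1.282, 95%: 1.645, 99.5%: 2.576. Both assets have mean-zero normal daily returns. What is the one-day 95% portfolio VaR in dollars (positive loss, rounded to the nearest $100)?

$47,600

σ_p² = 0.31²·0.592² + 0.69²·0.94² + 2·0.29·0.31·0.69·0.592·0.94 = 0.5234 (%²).
σ_p = √0.5234 = 0.723%.
VaR = 1.645 × 0.723% = 1.189%; on $4,000,000 that is $47,560.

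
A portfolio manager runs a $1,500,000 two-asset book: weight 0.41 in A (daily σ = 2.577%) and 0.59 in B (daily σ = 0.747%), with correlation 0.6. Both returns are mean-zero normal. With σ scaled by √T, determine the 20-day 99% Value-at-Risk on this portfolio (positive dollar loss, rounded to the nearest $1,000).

σ_p = √(0.41²·2.577² + 0.59²·0.747² + 2·0.6·0.41·0.59·2.577·0.747) = 1.367%.
σ_{20d} = 1.367% × √20 = 6.113%.
z(99%) = 2.326.
VaR = 2.326 × 6.113% = 14.219%; on $1,500,000 that is $213,285.

$213,000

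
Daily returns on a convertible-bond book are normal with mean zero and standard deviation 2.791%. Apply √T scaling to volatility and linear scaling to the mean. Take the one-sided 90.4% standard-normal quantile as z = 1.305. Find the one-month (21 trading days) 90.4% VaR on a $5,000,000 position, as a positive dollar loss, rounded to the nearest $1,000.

$835,000

σ_{21d} = 2.791% × √21 = 12.790%.
VaR = 1.305 × 12.790% = 16.691%.
On $5,000,000: 0.16691 × $5,000,000 = $834,550.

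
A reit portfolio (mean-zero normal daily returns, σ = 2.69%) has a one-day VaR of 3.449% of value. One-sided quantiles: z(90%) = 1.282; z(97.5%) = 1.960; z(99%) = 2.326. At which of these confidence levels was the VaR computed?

Implied z = VaR/σ = 3.449 / 2.69 = 1.282.
This matches z(90%) = 1.282.

90%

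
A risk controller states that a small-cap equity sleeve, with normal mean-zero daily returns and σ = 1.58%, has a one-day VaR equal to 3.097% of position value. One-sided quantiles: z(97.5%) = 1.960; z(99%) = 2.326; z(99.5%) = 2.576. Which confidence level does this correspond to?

Implied z = VaR/σ = 3.097 / 1.58 = 1.960.
This matches z(97.5%) = 1.960.

97.5%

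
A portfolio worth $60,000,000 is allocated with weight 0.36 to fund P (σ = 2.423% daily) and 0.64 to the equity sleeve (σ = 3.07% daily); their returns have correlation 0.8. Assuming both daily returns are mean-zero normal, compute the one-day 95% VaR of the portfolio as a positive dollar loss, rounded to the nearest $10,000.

$2,680,000

σ_p² = 0.36²·2.423² + 0.64²·3.07² + 2·0.8·0.36·0.64·2.423·3.07 = 7.3635 (%²).
σ_p = √7.3635 = 2.714%.
At 95%, z = 1.645.
VaR = 1.645 × 2.714% = 4.465%; on $60,000,000 that is $2,679,000.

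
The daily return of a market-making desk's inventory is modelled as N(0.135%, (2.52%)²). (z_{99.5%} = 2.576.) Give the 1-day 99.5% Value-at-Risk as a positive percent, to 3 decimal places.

VaR = −μ + z·σ = −(0.135%) + 2.576 × 2.52% = 6.357%.

6.357%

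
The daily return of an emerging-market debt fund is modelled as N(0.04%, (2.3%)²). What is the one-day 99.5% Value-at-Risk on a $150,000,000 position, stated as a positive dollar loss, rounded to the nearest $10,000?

$8,830,000

At 99.5% one-sided, z = 2.576.
VaR = −μ + z·σ = −(0.04%) + 2.576 × 2.3% = 5.885%.
On $150,000,000: 0.05885 × $150,000,000 = $8,827,500.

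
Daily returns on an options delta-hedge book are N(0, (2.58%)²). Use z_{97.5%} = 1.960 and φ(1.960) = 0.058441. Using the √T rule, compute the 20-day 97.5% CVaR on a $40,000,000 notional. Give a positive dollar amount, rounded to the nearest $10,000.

$10,790,000

σ_{20d} = 2.58% × √20 = 11.538%.
ES multiplier = φ(z)/(1−α) = 0.058441/0.025 = 2.338.
ES = 11.538% × 2.338 = 26.976%; on $40,000,000: $10,790,400.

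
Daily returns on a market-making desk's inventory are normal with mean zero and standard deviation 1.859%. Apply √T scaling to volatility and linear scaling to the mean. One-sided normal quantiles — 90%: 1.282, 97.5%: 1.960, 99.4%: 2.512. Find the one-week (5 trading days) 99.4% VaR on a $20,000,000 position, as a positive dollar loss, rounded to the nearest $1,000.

σ_{5d} = 1.859% × √5 = 4.157%.
VaR = 2.512 × 4.157% = 10.442%.
On $20,000,000: 0.10442 × $20,000,000 = $2,088,400.

$2,088,000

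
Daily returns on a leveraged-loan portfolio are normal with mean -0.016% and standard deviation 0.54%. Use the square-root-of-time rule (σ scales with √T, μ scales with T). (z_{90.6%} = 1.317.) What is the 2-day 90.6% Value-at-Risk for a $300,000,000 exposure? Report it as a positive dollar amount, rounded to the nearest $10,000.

$3,110,000

σ_{2d} = 0.54% × √2 = 0.764%; μ_{2d} = 2 × -0.016% = -0.032%.
VaR = −(-0.032%) + 1.317 × 0.764% = 1.038%.
On $300,000,000: 0.01038 × $300,000,000 = $3,114,000.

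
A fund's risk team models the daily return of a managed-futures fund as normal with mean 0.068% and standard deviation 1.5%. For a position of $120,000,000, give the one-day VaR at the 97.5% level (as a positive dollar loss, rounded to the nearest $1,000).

At 97.5% one-sided, z = 1.960.
VaR = −μ + z·σ = −(0.068%) + 1.960 × 1.5% = 2.872%.
On $120,000,000: 0.02872 × $120,000,000 = $3,446,400.

$3,446,000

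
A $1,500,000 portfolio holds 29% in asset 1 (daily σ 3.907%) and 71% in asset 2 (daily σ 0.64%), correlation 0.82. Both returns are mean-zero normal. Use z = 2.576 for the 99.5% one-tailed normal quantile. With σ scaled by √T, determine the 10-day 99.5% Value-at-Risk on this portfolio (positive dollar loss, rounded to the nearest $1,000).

$187,000

σ_p = √(0.29²·3.907² + 0.71²·0.64² + 2·0.82·0.29·0.71·3.907·0.64) = 1.528%.
σ_{10d} = 1.528% × √10 = 4.832%.
VaR = 2.576 × 4.832% = 12.447%; on $1,500,000 that is $186,705.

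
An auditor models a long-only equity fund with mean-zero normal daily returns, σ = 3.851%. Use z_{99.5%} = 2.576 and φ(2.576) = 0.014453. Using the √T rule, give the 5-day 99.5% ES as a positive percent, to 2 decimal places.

σ_{5d} = 3.851% × √5 = 8.611%.
ES multiplier = φ(z)/(1−α) = 0.014453/0.005 = 2.891.
ES = 8.611% × 2.891 = 24.894%.

24.89%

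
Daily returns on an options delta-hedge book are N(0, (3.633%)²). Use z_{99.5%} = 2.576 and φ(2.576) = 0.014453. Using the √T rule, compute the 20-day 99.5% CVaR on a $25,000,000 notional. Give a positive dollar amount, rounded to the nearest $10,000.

σ_{20d} = 3.633% × √20 = 16.247%.
ES multiplier = φ(z)/(1−α) = 0.014453/0.005 = 2.891.
ES = 16.247% × 2.891 = 46.970%; on $25,000,000: $11,742,500.

$11,740,000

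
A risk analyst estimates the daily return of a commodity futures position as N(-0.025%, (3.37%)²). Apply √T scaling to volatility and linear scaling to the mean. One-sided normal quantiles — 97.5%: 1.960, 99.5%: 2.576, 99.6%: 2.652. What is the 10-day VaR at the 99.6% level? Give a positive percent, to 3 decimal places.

28.512%

σ_{10d} = 3.37% × √10 = 10.657%; μ_{10d} = 10 × -0.025% = -0.250%.
VaR = −(-0.250%) + 2.652 × 10.657% = 28.512%.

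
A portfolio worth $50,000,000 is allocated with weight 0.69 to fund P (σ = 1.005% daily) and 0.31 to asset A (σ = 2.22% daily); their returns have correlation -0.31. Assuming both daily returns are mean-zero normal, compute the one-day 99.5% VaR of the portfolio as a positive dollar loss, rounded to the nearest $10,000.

σ_p² = 0.69²·1.005² + 0.31²·2.22² + 2·-0.31·0.69·0.31·1.005·2.22 = 0.6586 (%²).
σ_p = √0.6586 = 0.812%.
At 99.5%, z = 2.576.
VaR = 2.576 × 0.812% = 2.092%; on $50,000,000 that is $1,046,000.

$1,050,000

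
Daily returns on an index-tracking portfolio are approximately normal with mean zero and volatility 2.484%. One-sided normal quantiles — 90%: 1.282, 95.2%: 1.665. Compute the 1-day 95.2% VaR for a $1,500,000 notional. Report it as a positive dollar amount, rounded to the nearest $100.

$62,000

VaR = z·σ = 1.665 × 2.484% = 4.136%.
On $1,500,000: 0.04136 × $1,500,000 = $62,040.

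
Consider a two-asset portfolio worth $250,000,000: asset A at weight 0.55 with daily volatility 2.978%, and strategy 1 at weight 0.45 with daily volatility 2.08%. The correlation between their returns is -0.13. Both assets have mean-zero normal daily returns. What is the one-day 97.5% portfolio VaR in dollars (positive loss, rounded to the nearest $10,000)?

$8,710,000

σ_p² = 0.55²·2.978² + 0.45²·2.08² + 2·-0.13·0.55·0.45·2.978·2.08 = 3.1602 (%²).
σ_p = √3.1602 = 1.778%.
At 97.5%, z = 1.960.
VaR = 1.960 × 1.778% = 3.485%; on $250,000,000 that is $8,712,500.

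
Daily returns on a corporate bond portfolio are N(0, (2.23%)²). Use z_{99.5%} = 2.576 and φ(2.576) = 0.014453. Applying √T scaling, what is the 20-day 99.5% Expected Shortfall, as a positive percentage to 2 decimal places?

28.83%

σ_{20d} = 2.23% × √20 = 9.973%.
ES multiplier = φ(z)/(1−α) = 0.014453/0.005 = 2.891.
ES = 9.973% × 2.891 = 28.832%.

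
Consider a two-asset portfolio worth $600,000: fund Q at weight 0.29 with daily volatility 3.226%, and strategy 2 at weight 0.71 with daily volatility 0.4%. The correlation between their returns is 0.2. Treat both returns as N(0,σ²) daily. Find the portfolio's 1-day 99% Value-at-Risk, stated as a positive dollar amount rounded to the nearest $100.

$14,400

σ_p² = 0.29²·3.226² + 0.71²·0.4² + 2·0.2·0.29·0.71·3.226·0.4 = 1.0622 (%²).
σ_p = √1.0622 = 1.031%.
At 99%, z = 2.326.
VaR = 2.326 × 1.031% = 2.398%; on $600,000 that is $14,388.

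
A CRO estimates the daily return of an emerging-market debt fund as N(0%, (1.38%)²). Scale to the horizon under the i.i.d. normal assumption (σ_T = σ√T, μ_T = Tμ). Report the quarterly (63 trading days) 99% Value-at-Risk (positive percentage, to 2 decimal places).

At 99%, z = 2.326.
σ_{63d} = 1.38% × √63 = 10.953%.
VaR = 2.326 × 10.953% = 25.477%.

25.48%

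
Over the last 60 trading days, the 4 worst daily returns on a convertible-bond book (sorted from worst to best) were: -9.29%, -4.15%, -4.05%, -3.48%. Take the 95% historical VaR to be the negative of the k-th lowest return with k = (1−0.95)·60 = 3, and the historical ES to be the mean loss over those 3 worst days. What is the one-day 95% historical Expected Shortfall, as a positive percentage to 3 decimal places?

The 3 worst returns sum to -17.49%.
ES = −(-17.49%) / 3 = 5.83% ≈ 5.830%.

5.830%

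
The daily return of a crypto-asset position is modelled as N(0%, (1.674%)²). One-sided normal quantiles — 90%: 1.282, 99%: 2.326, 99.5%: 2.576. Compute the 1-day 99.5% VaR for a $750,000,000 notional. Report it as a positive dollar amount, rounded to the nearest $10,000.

VaR = z·σ = 2.576 × 1.674% = 4.312%.
On $750,000,000: 0.04312 × $750,000,000 = $32,340,000.

$32,340,000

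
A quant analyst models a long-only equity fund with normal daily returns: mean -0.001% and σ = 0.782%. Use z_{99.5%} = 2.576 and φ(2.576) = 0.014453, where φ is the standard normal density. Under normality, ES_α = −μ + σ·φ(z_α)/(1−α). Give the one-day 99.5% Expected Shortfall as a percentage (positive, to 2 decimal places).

Tail multiplier: φ(z)/(1−α) = 0.014453 / 0.005 = 2.891.
ES = −(-0.001%) + 0.782% × 2.891 = 2.262%.

2.26%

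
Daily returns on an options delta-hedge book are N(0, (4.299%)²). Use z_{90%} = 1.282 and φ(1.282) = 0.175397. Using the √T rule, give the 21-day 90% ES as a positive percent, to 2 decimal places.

34.55%

σ_{21d} = 4.299% × √21 = 19.700%.
ES multiplier = φ(z)/(1−α) = 0.175397/0.1 = 1.754.
ES = 19.700% × 1.754 = 34.554%.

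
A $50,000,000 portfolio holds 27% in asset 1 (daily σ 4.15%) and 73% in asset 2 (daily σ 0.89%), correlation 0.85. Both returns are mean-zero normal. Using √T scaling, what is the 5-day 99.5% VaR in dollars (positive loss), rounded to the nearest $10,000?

σ_p = √(0.27²·4.15² + 0.73²·0.89² + 2·0.85·0.27·0.73·4.15·0.89) = 1.707%.
σ_{5d} = 1.707% × √5 = 3.817%.
z(99.5%) = 2.576.
VaR = 2.576 × 3.817% = 9.833%; on $50,000,000 that is $4,916,500.

$4,920,000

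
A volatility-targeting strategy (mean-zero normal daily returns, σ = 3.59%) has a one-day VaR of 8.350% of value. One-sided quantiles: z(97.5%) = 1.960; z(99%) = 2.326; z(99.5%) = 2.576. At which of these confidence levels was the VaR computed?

Implied z = VaR/σ = 8.350 / 3.59 = 2.326.
This matches z(99%) = 2.326.

99%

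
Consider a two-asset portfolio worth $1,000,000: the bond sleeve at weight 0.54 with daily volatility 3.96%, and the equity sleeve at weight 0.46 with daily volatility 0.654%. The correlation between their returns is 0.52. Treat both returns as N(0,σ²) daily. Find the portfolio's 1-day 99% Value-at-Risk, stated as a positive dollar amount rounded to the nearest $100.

σ_p² = 0.54²·3.96² + 0.46²·0.654² + 2·0.52·0.54·0.46·3.96·0.654 = 5.3323 (%²).
σ_p = √5.3323 = 2.309%.
At 99%, z = 2.326.
VaR = 2.326 × 2.309% = 5.371%; on $1,000,000 that is $53,710.

$53,700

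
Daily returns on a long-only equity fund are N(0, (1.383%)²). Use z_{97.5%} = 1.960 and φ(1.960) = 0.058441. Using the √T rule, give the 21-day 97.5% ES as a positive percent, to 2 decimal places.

14.82%

σ_{21d} = 1.383% × √21 = 6.338%.
ES multiplier = φ(z)/(1−α) = 0.058441/0.025 = 2.338.
ES = 6.338% × 2.338 = 14.818%.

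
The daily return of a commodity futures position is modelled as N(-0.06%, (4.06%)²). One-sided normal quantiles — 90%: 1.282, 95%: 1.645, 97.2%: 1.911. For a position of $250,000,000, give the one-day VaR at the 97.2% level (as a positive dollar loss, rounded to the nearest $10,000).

$19,550,000

VaR = −μ + z·σ = −(-0.06%) + 1.911 × 4.06% = 7.819%.
On $250,000,000: 0.07819 × $250,000,000 = $19,547,500.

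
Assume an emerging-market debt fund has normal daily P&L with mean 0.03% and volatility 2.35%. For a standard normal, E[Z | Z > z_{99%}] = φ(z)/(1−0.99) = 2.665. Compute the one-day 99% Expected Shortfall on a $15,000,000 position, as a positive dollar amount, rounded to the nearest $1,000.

ES = −(0.03%) + 2.35% × 2.665 = 6.233%.
On $15,000,000: 0.06233 × $15,000,000 = $934,950.

$935,000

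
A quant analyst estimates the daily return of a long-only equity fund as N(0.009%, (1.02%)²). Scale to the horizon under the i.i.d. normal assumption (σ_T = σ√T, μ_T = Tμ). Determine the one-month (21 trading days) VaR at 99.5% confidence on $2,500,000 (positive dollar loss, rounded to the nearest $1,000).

$296,000

At 99.5%, z = 2.576.
σ_{21d} = 1.02% × √21 = 4.674%; μ_{21d} = 21 × 0.009% = 0.189%.
VaR = −(0.189%) + 2.576 × 4.674% = 11.851%.
On $2,500,000: 0.11851 × $2,500,000 = $296,275.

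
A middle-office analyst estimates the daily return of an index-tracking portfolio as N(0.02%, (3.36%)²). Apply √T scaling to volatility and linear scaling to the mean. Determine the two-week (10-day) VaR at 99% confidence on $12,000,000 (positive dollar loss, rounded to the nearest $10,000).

At 99%, z = 2.326.
σ_{10d} = 3.36% × √10 = 10.625%; μ_{10d} = 10 × 0.02% = 0.200%.
VaR = −(0.200%) + 2.326 × 10.625% = 24.514%.
On $12,000,000: 0.24514 × $12,000,000 = $2,941,680.

$2,940,000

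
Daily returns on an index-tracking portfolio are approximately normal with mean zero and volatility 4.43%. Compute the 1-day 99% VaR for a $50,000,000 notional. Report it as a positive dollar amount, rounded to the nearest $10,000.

At 99% one-sided, z = 2.326.
VaR = z·σ = 2.326 × 4.43% = 10.304%.
On $50,000,000: 0.10304 × $50,000,000 = $5,152,000.

$5,150,000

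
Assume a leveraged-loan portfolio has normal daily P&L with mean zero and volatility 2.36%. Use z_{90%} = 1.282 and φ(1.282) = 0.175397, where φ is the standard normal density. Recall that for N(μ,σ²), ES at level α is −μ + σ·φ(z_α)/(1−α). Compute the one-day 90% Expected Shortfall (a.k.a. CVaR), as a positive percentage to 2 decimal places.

Tail multiplier: φ(z)/(1−α) = 0.175397 / 0.1 = 1.754.
ES = 2.36% × 1.754 = 4.139%.

4.14%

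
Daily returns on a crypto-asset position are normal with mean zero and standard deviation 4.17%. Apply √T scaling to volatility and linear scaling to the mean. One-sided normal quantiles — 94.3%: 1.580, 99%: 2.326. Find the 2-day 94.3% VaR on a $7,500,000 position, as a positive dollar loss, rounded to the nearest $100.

$698,800

σ_{2d} = 4.17% × √2 = 5.897%.
VaR = 1.580 × 5.897% = 9.317%.
On $7,500,000: 0.09317 × $7,500,000 = $698,775.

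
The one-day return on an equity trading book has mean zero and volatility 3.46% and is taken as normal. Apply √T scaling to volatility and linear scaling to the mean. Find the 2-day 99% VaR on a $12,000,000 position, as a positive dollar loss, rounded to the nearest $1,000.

$1,366,000

At 99%, z = 2.326.
σ_{2d} = 3.46% × √2 = 4.893%.
VaR = 2.326 × 4.893% = 11.381%.
On $12,000,000: 0.11381 × $12,000,000 = $1,365,720.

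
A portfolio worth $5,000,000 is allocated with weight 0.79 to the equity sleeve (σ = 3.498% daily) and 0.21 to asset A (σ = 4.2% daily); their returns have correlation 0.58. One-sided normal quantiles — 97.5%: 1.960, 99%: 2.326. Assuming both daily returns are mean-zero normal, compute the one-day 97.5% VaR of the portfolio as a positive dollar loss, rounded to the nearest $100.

σ_p² = 0.79²·3.498² + 0.21²·4.2² + 2·0.58·0.79·0.21·3.498·4.2 = 11.2417 (%²).
σ_p = √11.2417 = 3.353%.
VaR = 1.960 × 3.353% = 6.572%; on $5,000,000 that is $328,600.

$328,600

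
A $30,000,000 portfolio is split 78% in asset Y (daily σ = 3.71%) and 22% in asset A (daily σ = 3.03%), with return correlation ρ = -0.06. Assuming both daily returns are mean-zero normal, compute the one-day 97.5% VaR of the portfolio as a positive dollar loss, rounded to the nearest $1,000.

σ_p² = 0.78²·3.71² + 0.22²·3.03² + 2·-0.06·0.78·0.22·3.71·3.03 = 8.5870 (%²).
σ_p = √8.5870 = 2.930%.
At 97.5%, z = 1.960.
VaR = 1.960 × 2.930% = 5.743%; on $30,000,000 that is $1,722,900.

$1,723,000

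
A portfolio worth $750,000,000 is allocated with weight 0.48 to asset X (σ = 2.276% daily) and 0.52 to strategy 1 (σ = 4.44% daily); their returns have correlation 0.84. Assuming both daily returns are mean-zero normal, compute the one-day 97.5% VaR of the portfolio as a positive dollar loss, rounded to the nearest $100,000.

σ_p² = 0.48²·2.276² + 0.52²·4.44² + 2·0.84·0.48·0.52·2.276·4.44 = 10.7616 (%²).
σ_p = √10.7616 = 3.280%.
At 97.5%, z = 1.960.
VaR = 1.960 × 3.280% = 6.429%; on $750,000,000 that is $48,217,500.

$48,200,000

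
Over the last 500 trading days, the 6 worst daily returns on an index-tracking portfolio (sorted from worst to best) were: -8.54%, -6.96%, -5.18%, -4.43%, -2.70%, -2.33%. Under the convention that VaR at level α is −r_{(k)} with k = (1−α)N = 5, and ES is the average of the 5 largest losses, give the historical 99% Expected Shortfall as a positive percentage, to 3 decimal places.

The 5 worst returns sum to -27.81%.
ES = −(-27.81%) / 5 = 5.562%.

5.562%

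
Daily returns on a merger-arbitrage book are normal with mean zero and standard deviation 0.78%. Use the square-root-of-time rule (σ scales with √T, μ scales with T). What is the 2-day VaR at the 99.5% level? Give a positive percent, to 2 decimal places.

2.84%

At 99.5%, z = 2.576.
σ_{2d} = 0.78% × √2 = 1.103%.
VaR = 2.576 × 1.103% = 2.841%.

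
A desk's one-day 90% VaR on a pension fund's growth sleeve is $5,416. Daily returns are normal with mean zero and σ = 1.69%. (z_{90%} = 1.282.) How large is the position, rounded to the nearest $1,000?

$250,000

VaR as a fraction of value: z·σ = 1.282 × 1.69% = 2.16658%.
Position = $5,416 / 0.0216658 = $249,979.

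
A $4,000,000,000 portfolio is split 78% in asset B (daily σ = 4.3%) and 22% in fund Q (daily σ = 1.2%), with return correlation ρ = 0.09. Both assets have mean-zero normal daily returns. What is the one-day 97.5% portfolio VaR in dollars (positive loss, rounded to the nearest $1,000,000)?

$266,000,000

σ_p² = 0.78²·4.3² + 0.22²·1.2² + 2·0.09·0.78·0.22·4.3·1.2 = 11.4784 (%²).
σ_p = √11.4784 = 3.388%.
At 97.5%, z = 1.960.
VaR = 1.960 × 3.388% = 6.640%; on $4,000,000,000 that is $265,600,000.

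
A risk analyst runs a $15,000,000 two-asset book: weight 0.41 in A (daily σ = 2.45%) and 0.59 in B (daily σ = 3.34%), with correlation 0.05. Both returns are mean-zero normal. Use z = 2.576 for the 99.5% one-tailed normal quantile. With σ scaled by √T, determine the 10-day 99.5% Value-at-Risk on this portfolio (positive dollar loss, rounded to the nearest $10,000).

σ_p = √(0.41²·2.45² + 0.59²·3.34² + 2·0.05·0.41·0.59·2.45·3.34) = 2.256%.
σ_{10d} = 2.256% × √10 = 7.134%.
VaR = 2.576 × 7.134% = 18.377%; on $15,000,000 that is $2,756,550.

$2,760,000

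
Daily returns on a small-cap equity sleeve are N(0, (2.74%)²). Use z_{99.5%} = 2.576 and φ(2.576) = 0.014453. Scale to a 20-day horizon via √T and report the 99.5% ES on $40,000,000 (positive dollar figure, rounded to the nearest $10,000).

σ_{20d} = 2.74% × √20 = 12.254%.
ES multiplier = φ(z)/(1−α) = 0.014453/0.005 = 2.891.
ES = 12.254% × 2.891 = 35.426%; on $40,000,000: $14,170,400.

$14,170,000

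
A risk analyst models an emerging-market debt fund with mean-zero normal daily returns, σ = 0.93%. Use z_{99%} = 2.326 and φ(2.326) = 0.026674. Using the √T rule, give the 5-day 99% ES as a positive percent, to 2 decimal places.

σ_{5d} = 0.93% × √5 = 2.080%.
ES multiplier = φ(z)/(1−α) = 0.026674/0.01 = 2.667.
ES = 2.080% × 2.667 = 5.547%.

5.55%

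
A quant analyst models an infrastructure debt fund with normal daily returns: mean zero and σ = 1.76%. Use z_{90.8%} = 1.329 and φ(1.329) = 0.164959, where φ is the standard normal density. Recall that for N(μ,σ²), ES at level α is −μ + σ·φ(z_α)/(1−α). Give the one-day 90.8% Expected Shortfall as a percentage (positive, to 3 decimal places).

3.156%

Tail multiplier: φ(z)/(1−α) = 0.164959 / 0.092 = 1.793.
ES = 1.76% × 1.793 = 3.156%.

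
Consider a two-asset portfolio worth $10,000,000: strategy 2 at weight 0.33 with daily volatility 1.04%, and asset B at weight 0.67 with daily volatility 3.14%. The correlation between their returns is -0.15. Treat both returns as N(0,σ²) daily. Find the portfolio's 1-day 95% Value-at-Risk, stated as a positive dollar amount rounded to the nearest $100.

$342,200

σ_p² = 0.33²·1.04² + 0.67²·3.14² + 2·-0.15·0.33·0.67·1.04·3.14 = 4.3272 (%²).
σ_p = √4.3272 = 2.080%.
At 95%, z = 1.645.
VaR = 1.645 × 2.080% = 3.422%; on $10,000,000 that is $342,200.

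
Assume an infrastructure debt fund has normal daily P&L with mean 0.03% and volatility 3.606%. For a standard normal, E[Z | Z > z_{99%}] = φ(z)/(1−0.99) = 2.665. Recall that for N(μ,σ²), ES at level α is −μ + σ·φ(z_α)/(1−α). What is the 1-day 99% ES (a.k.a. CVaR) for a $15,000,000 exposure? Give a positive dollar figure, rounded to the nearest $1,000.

ES = −(0.03%) + 3.606% × 2.665 = 9.580%.
On $15,000,000: 0.09580 × $15,000,000 = $1,437,000.

$1,437,000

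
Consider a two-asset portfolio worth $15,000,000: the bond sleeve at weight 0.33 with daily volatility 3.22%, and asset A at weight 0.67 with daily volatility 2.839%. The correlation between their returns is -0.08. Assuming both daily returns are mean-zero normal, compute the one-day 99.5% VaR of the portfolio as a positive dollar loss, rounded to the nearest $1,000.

$813,000

σ_p² = 0.33²·3.22² + 0.67²·2.839² + 2·-0.08·0.33·0.67·3.22·2.839 = 4.4238 (%²).
σ_p = √4.4238 = 2.103%.
At 99.5%, z = 2.576.
VaR = 2.576 × 2.103% = 5.417%; on $15,000,000 that is $812,550.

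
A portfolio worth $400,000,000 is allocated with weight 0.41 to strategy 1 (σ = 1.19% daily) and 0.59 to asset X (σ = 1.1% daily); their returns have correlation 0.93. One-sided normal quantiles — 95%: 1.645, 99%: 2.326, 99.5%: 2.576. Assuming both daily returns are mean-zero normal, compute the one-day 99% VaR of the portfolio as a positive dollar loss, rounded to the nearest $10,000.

$10,390,000

σ_p² = 0.41²·1.19² + 0.59²·1.1² + 2·0.93·0.41·0.59·1.19·1.1 = 1.2482 (%²).
σ_p = √1.2482 = 1.117%.
VaR = 2.326 × 1.117% = 2.598%; on $400,000,000 that is $10,392,000.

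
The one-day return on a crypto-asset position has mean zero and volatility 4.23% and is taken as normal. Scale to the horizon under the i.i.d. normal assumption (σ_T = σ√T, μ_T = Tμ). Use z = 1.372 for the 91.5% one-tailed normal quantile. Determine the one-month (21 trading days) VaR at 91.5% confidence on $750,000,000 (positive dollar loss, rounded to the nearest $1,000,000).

σ_{21d} = 4.23% × √21 = 19.384%.
VaR = 1.372 × 19.384% = 26.595%.
On $750,000,000: 0.26595 × $750,000,000 = $199,462,500.

$199,000,000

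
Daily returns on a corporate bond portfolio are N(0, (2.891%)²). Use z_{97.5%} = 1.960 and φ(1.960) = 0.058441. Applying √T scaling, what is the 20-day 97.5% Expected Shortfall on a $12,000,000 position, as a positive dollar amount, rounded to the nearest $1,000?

σ_{20d} = 2.891% × √20 = 12.929%.
ES multiplier = φ(z)/(1−α) = 0.058441/0.025 = 2.338.
ES = 12.929% × 2.338 = 30.228%; on $12,000,000: $3,627,360.

$3,627,000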